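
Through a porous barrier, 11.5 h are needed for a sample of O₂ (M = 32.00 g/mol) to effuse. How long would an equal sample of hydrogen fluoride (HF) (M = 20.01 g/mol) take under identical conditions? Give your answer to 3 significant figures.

Graham's law gives t_HF/t_O₂ = √(M_HF/M_O₂) = √(20.01/32.00) = √0.6253 = 0.7908.
So the time for HF is 11.5 × 0.7908 = 9.09 h.

9.09 h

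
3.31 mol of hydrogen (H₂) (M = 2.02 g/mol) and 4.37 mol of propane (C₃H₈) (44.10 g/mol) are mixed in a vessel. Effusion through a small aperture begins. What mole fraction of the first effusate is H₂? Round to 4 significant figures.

0.7797

Effusion rate of each component ∝ n_i/√M_i (partial pressure × 1/√M).
x_H₂(eff) = (n_H₂/√M_H₂) / (n_H₂/√M_H₂ + n_C₃H₈/√M_C₃H₈)
= (3.31/√2.02) / (3.31/√2.02 + 4.37/√44.10) = 2.329/(2.329 + 0.6581) = 0.7797.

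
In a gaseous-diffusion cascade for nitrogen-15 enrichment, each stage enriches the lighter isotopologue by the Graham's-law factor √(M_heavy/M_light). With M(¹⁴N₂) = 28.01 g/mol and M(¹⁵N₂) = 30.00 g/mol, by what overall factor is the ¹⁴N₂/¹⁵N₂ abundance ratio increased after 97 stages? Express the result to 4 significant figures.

The single-stage factor is √(M_heavy/M_light), so 97 stages give [√(30.00/28.01)]^97 = (30.00/28.01)^(97/2).
= 1.07105^(97/2) = 27.91.

27.91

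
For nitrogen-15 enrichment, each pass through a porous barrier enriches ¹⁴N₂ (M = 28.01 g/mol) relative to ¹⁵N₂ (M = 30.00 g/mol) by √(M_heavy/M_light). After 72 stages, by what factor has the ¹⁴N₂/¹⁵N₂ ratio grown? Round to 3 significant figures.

11.8

Each stage multiplies the ratio by α = √(30.00/28.01), so after 72 stages the overall factor is α^72 = (30.00/28.01)^(72/2).
= 1.07105^36 = 11.8.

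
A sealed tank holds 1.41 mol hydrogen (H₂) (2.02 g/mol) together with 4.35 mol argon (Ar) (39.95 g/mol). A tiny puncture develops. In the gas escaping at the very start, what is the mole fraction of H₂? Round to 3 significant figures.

Effusion rate of each component ∝ n_i/√M_i (partial pressure × 1/√M).
x_H₂(eff) = (n_H₂/√M_H₂) / (n_H₂/√M_H₂ + n_Ar/√M_Ar)
= (1.41/√2.02) / (1.41/√2.02 + 4.35/√39.95) = 0.9921/(0.9921 + 0.6882) = 0.590.

0.590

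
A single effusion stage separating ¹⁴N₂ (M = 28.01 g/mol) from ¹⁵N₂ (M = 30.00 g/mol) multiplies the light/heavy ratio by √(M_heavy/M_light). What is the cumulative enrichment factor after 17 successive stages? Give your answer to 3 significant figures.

1.79

Each stage multiplies the ratio by α = √(30.00/28.01), so after 17 stages the overall factor is α^17 = (30.00/28.01)^(17/2).
= 1.07105^(17/2) = 1.79.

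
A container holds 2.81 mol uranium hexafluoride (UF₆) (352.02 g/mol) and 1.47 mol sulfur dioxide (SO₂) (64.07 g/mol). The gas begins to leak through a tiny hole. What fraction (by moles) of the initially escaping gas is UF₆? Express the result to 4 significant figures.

0.4492

Rate_i ∝ x_i/√M_i (Graham's law weighted by mole fraction), so the effusate composition follows n_i/√M_i.
x_UF₆(eff) = (n_UF₆/√M_UF₆) / (n_UF₆/√M_UF₆ + n_SO₂/√M_SO₂)
= (2.81/√352.02) / (2.81/√352.02 + 1.47/√64.07) = 0.1498/(0.1498 + 0.1836) = 0.4492.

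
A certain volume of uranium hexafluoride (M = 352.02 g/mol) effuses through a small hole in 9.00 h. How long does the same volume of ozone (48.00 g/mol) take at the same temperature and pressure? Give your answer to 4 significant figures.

3.323 h

By Graham's law, t_O₃/t_UF₆ = √(M_O₃/M_UF₆) = √(48.00/352.02) = √0.1364 = 0.3693.
So the time for O₃ is 9.00 × 0.3693 = 3.323 h.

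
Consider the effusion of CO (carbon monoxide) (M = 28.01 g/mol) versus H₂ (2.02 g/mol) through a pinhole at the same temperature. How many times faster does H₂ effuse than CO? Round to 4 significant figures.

Graham's law gives rate_H₂/rate_CO = √(M_CO/M_H₂) = √(28.01/2.02) = √13.87 = 3.724.

3.724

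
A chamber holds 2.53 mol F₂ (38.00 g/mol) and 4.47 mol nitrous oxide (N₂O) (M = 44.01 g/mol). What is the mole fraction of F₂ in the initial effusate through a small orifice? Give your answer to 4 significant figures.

0.3785

The effusion rate of species i is ∝ p_i/√M_i ∝ n_i/√M_i.
Mole fraction of F₂ in the effusate = (n_F₂/√M_F₂) / (n_F₂/√M_F₂ + n_N₂O/√M_N₂O)
= (2.53/√38.00) / (2.53/√38.00 + 4.47/√44.01) = 0.4104/(0.4104 + 0.6738) = 0.3785.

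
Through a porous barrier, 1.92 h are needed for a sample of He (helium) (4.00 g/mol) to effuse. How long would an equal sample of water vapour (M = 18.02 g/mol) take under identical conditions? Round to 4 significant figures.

4.075 h

Using Graham's law: t_H₂O/t_He = √(M_H₂O/M_He) = √(18.02/4.00) = √4.505 = 2.122.
So the time for H₂O is 1.92 × 2.122 = 4.075 h.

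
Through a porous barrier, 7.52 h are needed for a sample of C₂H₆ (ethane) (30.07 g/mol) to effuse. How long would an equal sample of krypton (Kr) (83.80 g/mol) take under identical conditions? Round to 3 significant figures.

By Graham's law, t_Kr/t_C₂H₆ = √(M_Kr/M_C₂H₆) = √(83.80/30.07) = √2.787 = 1.669.
So the time for Kr is 7.52 × 1.669 = 12.6 h.

12.6 h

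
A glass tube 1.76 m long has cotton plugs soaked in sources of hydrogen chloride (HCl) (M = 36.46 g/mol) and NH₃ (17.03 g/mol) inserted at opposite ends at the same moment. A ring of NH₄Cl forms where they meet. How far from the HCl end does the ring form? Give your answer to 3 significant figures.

Graham's law gives d_HCl/d_NH₃ = rate_HCl/rate_NH₃ = √(M_NH₃/M_HCl) = √(17.03/36.46) = 0.6834.
With d_HCl + d_NH₃ = 1.76 m, d_NH₃ = 1.76/(1 + 0.6834) = 1.045 m.
d_HCl = 1.76 − 1.045 = 0.715 m.

0.715 m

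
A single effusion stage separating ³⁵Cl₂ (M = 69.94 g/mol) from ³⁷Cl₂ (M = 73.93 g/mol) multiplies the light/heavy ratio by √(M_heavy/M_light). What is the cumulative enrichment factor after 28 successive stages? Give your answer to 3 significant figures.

2.17

After 28 stages the ratio has grown by (√(73.93/69.94))^28 = (73.93/69.94)^(28/2).
= 1.05705^14 = 2.17.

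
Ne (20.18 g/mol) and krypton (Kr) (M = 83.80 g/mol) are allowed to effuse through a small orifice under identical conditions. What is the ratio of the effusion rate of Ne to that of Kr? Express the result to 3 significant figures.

From Graham's law, rate_Ne/rate_Kr = √(M_Kr/M_Ne) = √(83.80/20.18) = √4.153 = 2.04.

2.04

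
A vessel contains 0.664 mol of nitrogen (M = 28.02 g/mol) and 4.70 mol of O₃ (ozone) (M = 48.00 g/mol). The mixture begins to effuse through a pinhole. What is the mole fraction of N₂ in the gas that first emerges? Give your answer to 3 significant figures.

0.156

The effusion rate of species i is ∝ p_i/√M_i ∝ n_i/√M_i.
x_N₂(eff) = (n_N₂/√M_N₂) / (n_N₂/√M_N₂ + n_O₃/√M_O₃)
= (0.664/√28.02) / (0.664/√28.02 + 4.70/√48.00) = 0.1254/(0.1254 + 0.6784) = 0.156.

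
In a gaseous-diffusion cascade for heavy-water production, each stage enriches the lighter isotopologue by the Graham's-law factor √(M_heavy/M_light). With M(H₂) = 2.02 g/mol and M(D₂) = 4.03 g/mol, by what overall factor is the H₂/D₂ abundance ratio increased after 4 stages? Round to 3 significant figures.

The single-stage factor is √(M_heavy/M_light), so 4 stages give [√(4.03/2.02)]^4 = (4.03/2.02)^(4/2).
= 1.99505^2 = 3.98.

3.98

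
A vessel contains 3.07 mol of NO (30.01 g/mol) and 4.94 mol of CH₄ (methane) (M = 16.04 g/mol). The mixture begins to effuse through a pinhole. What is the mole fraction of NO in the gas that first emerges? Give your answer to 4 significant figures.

The effusion rate of species i is ∝ p_i/√M_i ∝ n_i/√M_i.
Mole fraction of NO in the effusate = (n_NO/√M_NO) / (n_NO/√M_NO + n_CH₄/√M_CH₄)
= (3.07/√30.01) / (3.07/√30.01 + 4.94/√16.04) = 0.5604/(0.5604 + 1.233) = 0.3124.

0.3124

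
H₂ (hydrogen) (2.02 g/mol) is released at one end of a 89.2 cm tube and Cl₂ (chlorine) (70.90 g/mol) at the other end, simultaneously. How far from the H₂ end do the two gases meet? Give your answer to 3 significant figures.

76.3 cm

Distances travelled in equal time are proportional to diffusion rates, so d_H₂/d_Cl₂ = √(M_Cl₂/M_H₂) = √(70.90/2.02) = 5.924.
With d_H₂ + d_Cl₂ = 89.2 cm, d_Cl₂ = 89.2/(1 + 5.924) = 12.88 cm.
d_H₂ = 89.2 − 12.88 = 76.3 cm.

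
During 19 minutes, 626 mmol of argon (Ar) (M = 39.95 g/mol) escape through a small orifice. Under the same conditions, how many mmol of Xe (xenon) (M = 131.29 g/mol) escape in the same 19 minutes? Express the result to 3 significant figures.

345 mmol

By Graham's law, rate_Xe/rate_Ar = √(M_Ar/M_Xe) = √(39.95/131.29) = √0.3043 = 0.5516.
So the amount for Xe is 626 × 0.5516 = 345 mmol.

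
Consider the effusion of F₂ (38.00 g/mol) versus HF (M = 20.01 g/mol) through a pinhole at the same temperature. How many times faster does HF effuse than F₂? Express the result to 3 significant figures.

Graham's law gives rate_HF/rate_F₂ = √(M_F₂/M_HF) = √(38.00/20.01) = √1.899 = 1.38.

1.38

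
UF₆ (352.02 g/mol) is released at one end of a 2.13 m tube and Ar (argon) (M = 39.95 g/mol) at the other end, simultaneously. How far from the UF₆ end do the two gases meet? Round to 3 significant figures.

0.537 m

In equal time, each gas travels a distance ∝ its rate ∝ 1/√M, so d_UF₆/d_Ar = √(M_Ar/M_UF₆) = √(39.95/352.02) = 0.3369.
With d_UF₆ + d_Ar = 2.13 m, d_Ar = 2.13/(1 + 0.3369) = 1.593 m.
d_UF₆ = 2.13 − 1.593 = 0.537 m.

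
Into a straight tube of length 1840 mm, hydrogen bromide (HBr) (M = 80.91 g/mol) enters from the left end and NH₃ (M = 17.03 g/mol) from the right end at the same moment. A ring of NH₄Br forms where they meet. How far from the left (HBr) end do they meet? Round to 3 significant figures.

579 mm

Distances travelled in equal time are proportional to diffusion rates, so d_HBr/d_NH₃ = √(M_NH₃/M_HBr) = √(17.03/80.91) = 0.4588.
With d_HBr + d_NH₃ = 1840 mm, d_NH₃ = 1840/(1 + 0.4588) = 1261 mm.
d_HBr = 1840 − 1261 = 579 mm.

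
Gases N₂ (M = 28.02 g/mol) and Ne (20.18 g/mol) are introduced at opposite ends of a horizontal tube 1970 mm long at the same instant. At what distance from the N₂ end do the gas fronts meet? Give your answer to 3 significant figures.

In equal time, each gas travels a distance ∝ its rate ∝ 1/√M, so d_N₂/d_Ne = √(M_Ne/M_N₂) = √(20.18/28.02) = 0.8486.
With d_N₂ + d_Ne = 1970 mm, d_Ne = 1970/(1 + 0.8486) = 1066 mm.
d_N₂ = 1970 − 1066 = 904 mm.

904 mm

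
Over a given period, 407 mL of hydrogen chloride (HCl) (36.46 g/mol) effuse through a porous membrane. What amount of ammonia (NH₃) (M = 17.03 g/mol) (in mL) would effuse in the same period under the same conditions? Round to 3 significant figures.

By Graham's law, rate_NH₃/rate_HCl = √(M_HCl/M_NH₃) = √(36.46/17.03) = √2.141 = 1.463.
So the volume for NH₃ is 407 × 1.463 = 596 mL.

596 mL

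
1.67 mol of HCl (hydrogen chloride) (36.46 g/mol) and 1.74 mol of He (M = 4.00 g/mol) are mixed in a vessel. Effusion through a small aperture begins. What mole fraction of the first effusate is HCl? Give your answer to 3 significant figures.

0.241

Rate_i ∝ x_i/√M_i (Graham's law weighted by mole fraction), so the effusate composition follows n_i/√M_i.
x_HCl(eff) = (n_HCl/√M_HCl) / (n_HCl/√M_HCl + n_He/√M_He)
= (1.67/√36.46) / (1.67/√36.46 + 1.74/√4.00) = 0.2766/(0.2766 + 0.8700) = 0.241.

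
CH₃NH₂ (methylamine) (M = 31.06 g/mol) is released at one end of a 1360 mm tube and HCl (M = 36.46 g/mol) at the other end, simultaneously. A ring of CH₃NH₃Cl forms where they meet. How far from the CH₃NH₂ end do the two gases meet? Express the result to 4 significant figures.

Distances travelled in equal time are proportional to diffusion rates, so d_CH₃NH₂/d_HCl = √(M_HCl/M_CH₃NH₂) = √(36.46/31.06) = 1.083.
With d_CH₃NH₂ + d_HCl = 1360 mm, d_HCl = 1360/(1 + 1.083) = 652.8 mm.
d_CH₃NH₂ = 1360 − 652.8 = 707.2 mm.

707.2 mm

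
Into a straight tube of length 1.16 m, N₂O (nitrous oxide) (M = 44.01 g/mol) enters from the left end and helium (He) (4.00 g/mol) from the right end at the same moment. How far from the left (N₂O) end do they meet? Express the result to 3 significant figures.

0.269 m

The fronts meet when d_N₂O + d_He = L with d_N₂O/d_He = √(M_He/M_N₂O) (Graham's law). Here √(M_He/M_N₂O) = √(4.00/44.01) = 0.3015.
With d_N₂O + d_He = 1.16 m, d_He = 1.16/(1 + 0.3015) = 0.8913 m.
d_N₂O = 1.16 − 0.8913 = 0.269 m.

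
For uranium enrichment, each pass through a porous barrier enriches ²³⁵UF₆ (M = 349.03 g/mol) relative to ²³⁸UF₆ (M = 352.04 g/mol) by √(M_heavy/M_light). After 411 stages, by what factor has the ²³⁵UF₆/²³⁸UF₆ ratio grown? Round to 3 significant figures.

Each stage multiplies the ratio by α = √(352.04/349.03), so after 411 stages the overall factor is α^411 = (352.04/349.03)^(411/2).
= 1.00862^(411/2) = 5.84.

5.84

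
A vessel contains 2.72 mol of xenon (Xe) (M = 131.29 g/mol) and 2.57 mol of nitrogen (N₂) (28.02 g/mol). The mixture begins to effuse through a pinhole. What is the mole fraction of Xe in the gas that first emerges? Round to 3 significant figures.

0.328

Effusion rate of each component ∝ n_i/√M_i (partial pressure × 1/√M).
x_Xe(eff) = (n_Xe/√M_Xe) / (n_Xe/√M_Xe + n_N₂/√M_N₂)
= (2.72/√131.29) / (2.72/√131.29 + 2.57/√28.02) = 0.2374/(0.2374 + 0.4855) = 0.328.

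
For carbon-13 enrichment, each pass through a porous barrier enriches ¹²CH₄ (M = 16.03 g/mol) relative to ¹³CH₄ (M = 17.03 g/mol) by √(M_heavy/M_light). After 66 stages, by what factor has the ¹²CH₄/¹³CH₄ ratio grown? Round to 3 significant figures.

Each stage multiplies the ratio by α = √(17.03/16.03), so after 66 stages the overall factor is α^66 = (17.03/16.03)^(66/2).
= 1.06238^33 = 7.37.

7.37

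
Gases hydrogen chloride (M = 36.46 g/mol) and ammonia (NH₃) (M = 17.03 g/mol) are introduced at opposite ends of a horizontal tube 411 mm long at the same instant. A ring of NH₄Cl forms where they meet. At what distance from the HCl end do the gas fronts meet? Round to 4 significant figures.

166.9 mm

In equal time, each gas travels a distance ∝ its rate ∝ 1/√M, so d_HCl/d_NH₃ = √(M_NH₃/M_HCl) = √(17.03/36.46) = 0.6834.
With d_HCl + d_NH₃ = 411 mm, d_NH₃ = 411/(1 + 0.6834) = 244.1 mm.
d_HCl = 411 − 244.1 = 166.9 mm.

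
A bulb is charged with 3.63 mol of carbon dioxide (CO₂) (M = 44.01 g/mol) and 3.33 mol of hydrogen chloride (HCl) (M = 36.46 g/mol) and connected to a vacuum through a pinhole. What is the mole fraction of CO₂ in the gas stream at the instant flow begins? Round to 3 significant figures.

0.498

Effusion rate of each component ∝ n_i/√M_i (partial pressure × 1/√M).
x_CO₂(eff) = (n_CO₂/√M_CO₂) / (n_CO₂/√M_CO₂ + n_HCl/√M_HCl)
= (3.63/√44.01) / (3.63/√44.01 + 3.33/√36.46) = 0.5472/(0.5472 + 0.5515) = 0.498.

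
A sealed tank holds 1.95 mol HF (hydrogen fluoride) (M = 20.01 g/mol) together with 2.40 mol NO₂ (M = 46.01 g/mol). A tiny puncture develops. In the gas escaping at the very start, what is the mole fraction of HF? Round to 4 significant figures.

0.5520

The effusion rate of species i is ∝ p_i/√M_i ∝ n_i/√M_i.
x_HF(eff) = (n_HF/√M_HF) / (n_HF/√M_HF + n_NO₂/√M_NO₂)
= (1.95/√20.01) / (1.95/√20.01 + 2.40/√46.01) = 0.4359/(0.4359 + 0.3538) = 0.5520.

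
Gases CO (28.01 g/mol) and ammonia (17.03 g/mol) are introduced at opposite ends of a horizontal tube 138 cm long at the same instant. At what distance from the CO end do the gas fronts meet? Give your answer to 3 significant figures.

Graham's law gives d_CO/d_NH₃ = rate_CO/rate_NH₃ = √(M_NH₃/M_CO) = √(17.03/28.01) = 0.7797.
With d_CO + d_NH₃ = 138 cm, d_NH₃ = 138/(1 + 0.7797) = 77.54 cm.
d_CO = 138 − 77.54 = 60.5 cm.

60.5 cm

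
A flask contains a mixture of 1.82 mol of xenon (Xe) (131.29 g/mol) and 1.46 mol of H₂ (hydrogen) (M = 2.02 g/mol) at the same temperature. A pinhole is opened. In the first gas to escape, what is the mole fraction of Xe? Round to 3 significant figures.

0.134

Effusion rate of each component ∝ n_i/√M_i (partial pressure × 1/√M).
x_Xe(eff) = (n_Xe/√M_Xe) / (n_Xe/√M_Xe + n_H₂/√M_H₂)
= (1.82/√131.29) / (1.82/√131.29 + 1.46/√2.02) = 0.1588/(0.1588 + 1.027) = 0.134.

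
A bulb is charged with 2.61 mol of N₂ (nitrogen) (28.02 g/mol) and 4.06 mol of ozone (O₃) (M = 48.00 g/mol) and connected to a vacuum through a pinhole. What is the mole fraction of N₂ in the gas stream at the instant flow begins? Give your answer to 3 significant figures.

Effusion rate of each component ∝ n_i/√M_i (partial pressure × 1/√M).
x_N₂(eff) = (n_N₂/√M_N₂) / (n_N₂/√M_N₂ + n_O₃/√M_O₃)
= (2.61/√28.02) / (2.61/√28.02 + 4.06/√48.00) = 0.4931/(0.4931 + 0.5860) = 0.457.

0.457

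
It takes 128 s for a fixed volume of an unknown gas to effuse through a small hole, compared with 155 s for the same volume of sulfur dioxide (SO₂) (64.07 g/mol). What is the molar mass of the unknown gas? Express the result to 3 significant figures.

43.7 g/mol

Using Graham's law: t_X/t_SO₂ = √(M_X/M_SO₂).
128/155 = 0.8258 = √(M_X/64.07)
M_X = 64.07 × 0.8258² = 64.07 × 0.6820 = 43.7 g/mol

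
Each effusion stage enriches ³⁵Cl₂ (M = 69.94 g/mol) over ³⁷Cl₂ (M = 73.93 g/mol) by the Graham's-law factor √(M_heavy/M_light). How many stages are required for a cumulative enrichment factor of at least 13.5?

Per stage α = (73.93/69.94)^(1/2) = 1.05705^0.5, giving ln α = 0.02774.
Need α^N ≥ 13.5 ⇒ N ≥ ln(13.5) / ln α = 2.603 / 0.02774 = 93.82.
Rounding up, N = 94 stages.

94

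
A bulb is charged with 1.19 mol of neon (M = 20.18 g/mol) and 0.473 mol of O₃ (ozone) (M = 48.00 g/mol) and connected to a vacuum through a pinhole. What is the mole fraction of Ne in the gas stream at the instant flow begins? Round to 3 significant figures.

The effusion rate of species i is ∝ p_i/√M_i ∝ n_i/√M_i.
x_Ne(eff) = (n_Ne/√M_Ne) / (n_Ne/√M_Ne + n_O₃/√M_O₃)
= (1.19/√20.18) / (1.19/√20.18 + 0.473/√48.00) = 0.2649/(0.2649 + 0.06827) = 0.795.

0.795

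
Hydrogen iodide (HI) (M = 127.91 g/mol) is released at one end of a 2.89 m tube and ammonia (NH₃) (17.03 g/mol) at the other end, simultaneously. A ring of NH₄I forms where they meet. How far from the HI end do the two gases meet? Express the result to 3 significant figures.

0.773 m

In equal time, each gas travels a distance ∝ its rate ∝ 1/√M, so d_HI/d_NH₃ = √(M_NH₃/M_HI) = √(17.03/127.91) = 0.3649.
With d_HI + d_NH₃ = 2.89 m, d_NH₃ = 2.89/(1 + 0.3649) = 2.117 m.
d_HI = 2.89 − 2.117 = 0.773 m.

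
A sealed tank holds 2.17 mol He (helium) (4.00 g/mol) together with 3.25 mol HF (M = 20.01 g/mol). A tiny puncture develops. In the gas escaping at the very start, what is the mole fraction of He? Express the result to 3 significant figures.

0.599

The effusion rate of species i is ∝ p_i/√M_i ∝ n_i/√M_i.
So x_He in the escaping gas = (n_He/√M_He) / Σ(n_i/√M_i)
= (2.17/√4.00) / (2.17/√4.00 + 3.25/√20.01) = 1.085/(1.085 + 0.7265) = 0.599.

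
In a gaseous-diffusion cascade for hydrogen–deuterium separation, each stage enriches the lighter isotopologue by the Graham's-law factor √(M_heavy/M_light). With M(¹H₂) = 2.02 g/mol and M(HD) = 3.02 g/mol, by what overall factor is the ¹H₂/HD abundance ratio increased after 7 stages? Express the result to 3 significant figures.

4.09

After 7 stages the ratio has grown by (√(3.02/2.02))^7 = (3.02/2.02)^(7/2).
= 1.49505^(7/2) = 4.09.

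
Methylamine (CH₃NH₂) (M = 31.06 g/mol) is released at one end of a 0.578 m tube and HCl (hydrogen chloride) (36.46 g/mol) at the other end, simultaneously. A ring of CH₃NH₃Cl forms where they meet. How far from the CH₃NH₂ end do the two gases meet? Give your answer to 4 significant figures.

Graham's law gives d_CH₃NH₂/d_HCl = rate_CH₃NH₂/rate_HCl = √(M_HCl/M_CH₃NH₂) = √(36.46/31.06) = 1.083.
With d_CH₃NH₂ + d_HCl = 0.578 m, d_HCl = 0.578/(1 + 1.083) = 0.2774 m.
d_CH₃NH₂ = 0.578 − 0.2774 = 0.3006 m.

0.3006 m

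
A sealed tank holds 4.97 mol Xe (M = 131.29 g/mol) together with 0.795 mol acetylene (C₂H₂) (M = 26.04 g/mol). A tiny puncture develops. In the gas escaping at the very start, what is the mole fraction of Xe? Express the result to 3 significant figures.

The effusion rate of species i is ∝ p_i/√M_i ∝ n_i/√M_i.
x_Xe(eff) = (n_Xe/√M_Xe) / (n_Xe/√M_Xe + n_C₂H₂/√M_C₂H₂)
= (4.97/√131.29) / (4.97/√131.29 + 0.795/√26.04) = 0.4338/(0.4338 + 0.1558) = 0.736.

0.736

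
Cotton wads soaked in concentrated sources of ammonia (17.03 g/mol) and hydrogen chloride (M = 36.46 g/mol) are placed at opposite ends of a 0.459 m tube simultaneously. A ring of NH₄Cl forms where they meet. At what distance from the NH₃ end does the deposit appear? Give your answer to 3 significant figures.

Distances travelled in equal time are proportional to diffusion rates, so d_NH₃/d_HCl = √(M_HCl/M_NH₃) = √(36.46/17.03) = 1.463.
With d_NH₃ + d_HCl = 0.459 m, d_HCl = 0.459/(1 + 1.463) = 0.1863 m.
d_NH₃ = 0.459 − 0.1863 = 0.273 m.

0.273 m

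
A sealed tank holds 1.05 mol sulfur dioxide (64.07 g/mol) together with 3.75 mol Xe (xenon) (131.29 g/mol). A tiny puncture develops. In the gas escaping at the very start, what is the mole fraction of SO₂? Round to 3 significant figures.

0.286

Each component's effusion rate ∝ (its partial pressure)·(1/√M) ∝ n_i/√M_i.
So x_SO₂ in the escaping gas = (n_SO₂/√M_SO₂) / Σ(n_i/√M_i)
= (1.05/√64.07) / (1.05/√64.07 + 3.75/√131.29) = 0.1312/(0.1312 + 0.3273) = 0.286.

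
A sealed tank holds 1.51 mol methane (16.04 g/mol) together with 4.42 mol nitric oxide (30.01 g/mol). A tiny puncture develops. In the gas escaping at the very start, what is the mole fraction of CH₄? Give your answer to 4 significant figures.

Each component's effusion rate ∝ (its partial pressure)·(1/√M) ∝ n_i/√M_i.
Mole fraction of CH₄ in the effusate = (n_CH₄/√M_CH₄) / (n_CH₄/√M_CH₄ + n_NO/√M_NO)
= (1.51/√16.04) / (1.51/√16.04 + 4.42/√30.01) = 0.3770/(0.3770 + 0.8068) = 0.3185.

0.3185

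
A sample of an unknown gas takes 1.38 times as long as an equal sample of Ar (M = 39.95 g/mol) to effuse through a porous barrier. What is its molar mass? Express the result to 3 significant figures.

By Graham's law, t_X/t_Ar = √(M_X/M_Ar).
1.38 = √(M_X/39.95)
M_X = 39.95 × 1.38² = 39.95 × 1.904 = 76.1 g/mol

76.1 g/mol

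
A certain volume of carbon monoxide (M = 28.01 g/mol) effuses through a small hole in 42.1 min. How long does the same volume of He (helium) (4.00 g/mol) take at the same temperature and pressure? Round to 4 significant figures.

15.91 min

By Graham's law, t_He/t_CO = √(M_He/M_CO) = √(4.00/28.01) = √0.1428 = 0.3779.
So the time for He is 42.1 × 0.3779 = 15.91 min.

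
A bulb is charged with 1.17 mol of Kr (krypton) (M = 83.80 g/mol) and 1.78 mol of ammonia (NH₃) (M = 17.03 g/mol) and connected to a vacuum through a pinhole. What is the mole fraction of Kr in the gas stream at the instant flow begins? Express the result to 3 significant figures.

The effusion rate of species i is ∝ p_i/√M_i ∝ n_i/√M_i.
Mole fraction of Kr in the effusate = (n_Kr/√M_Kr) / (n_Kr/√M_Kr + n_NH₃/√M_NH₃)
= (1.17/√83.80) / (1.17/√83.80 + 1.78/√17.03) = 0.1278/(0.1278 + 0.4313) = 0.229.

0.229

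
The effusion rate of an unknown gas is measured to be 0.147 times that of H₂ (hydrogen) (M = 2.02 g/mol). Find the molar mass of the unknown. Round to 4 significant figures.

93.48 g/mol

Using Graham's law: rate_X/rate_H₂ = √(M_H₂/M_X).
0.147 = √(2.02/M_X)
M_X = 2.02 / 0.147² = 2.02 / 0.02161 = 93.48 g/mol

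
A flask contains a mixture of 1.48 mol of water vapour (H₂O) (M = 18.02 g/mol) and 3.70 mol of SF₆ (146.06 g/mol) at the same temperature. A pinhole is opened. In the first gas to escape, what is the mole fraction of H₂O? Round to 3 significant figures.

0.532

Effusion rate of each component ∝ n_i/√M_i (partial pressure × 1/√M).
Mole fraction of H₂O in the effusate = (n_H₂O/√M_H₂O) / (n_H₂O/√M_H₂O + n_SF₆/√M_SF₆)
= (1.48/√18.02) / (1.48/√18.02 + 3.70/√146.06) = 0.3486/(0.3486 + 0.3062) = 0.532.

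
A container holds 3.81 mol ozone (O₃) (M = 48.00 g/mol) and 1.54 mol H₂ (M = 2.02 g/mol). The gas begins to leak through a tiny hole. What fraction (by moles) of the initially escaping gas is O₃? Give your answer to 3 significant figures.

0.337

Each component's effusion rate ∝ (its partial pressure)·(1/√M) ∝ n_i/√M_i.
So x_O₃ in the escaping gas = (n_O₃/√M_O₃) / Σ(n_i/√M_i)
= (3.81/√48.00) / (3.81/√48.00 + 1.54/√2.02) = 0.5499/(0.5499 + 1.084) = 0.337.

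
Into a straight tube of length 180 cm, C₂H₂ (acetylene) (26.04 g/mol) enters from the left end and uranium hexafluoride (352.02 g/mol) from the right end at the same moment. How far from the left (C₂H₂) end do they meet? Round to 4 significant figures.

141.5 cm

The fronts meet when d_C₂H₂ + d_UF₆ = L with d_C₂H₂/d_UF₆ = √(M_UF₆/M_C₂H₂) (Graham's law). Here √(M_UF₆/M_C₂H₂) = √(352.02/26.04) = 3.677.
With d_C₂H₂ + d_UF₆ = 180 cm, d_UF₆ = 180/(1 + 3.677) = 38.49 cm.
d_C₂H₂ = 180 − 38.49 = 141.5 cm.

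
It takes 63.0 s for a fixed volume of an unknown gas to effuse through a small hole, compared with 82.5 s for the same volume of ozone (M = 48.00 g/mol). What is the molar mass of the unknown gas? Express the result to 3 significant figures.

28.0 g/mol

Graham's law gives t_X/t_O₃ = √(M_X/M_O₃).
63.0/82.5 = 0.7636 = √(M_X/48.00)
M_X = 48.00 × 0.7636² = 48.00 × 0.5831 = 28.0 g/mol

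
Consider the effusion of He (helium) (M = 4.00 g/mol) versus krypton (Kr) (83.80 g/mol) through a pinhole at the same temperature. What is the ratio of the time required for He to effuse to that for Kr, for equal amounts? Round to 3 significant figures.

0.218

Since effusion rate ∝ 1/√M, t_He/t_Kr = √(M_He/M_Kr) = √(4.00/83.80) = √0.04773 = 0.218.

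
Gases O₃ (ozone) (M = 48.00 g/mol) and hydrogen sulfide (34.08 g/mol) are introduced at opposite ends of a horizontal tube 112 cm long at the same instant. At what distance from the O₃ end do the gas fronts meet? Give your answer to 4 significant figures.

The fronts meet when d_O₃ + d_H₂S = L with d_O₃/d_H₂S = √(M_H₂S/M_O₃) (Graham's law). Here √(M_H₂S/M_O₃) = √(34.08/48.00) = 0.8426.
With d_O₃ + d_H₂S = 112 cm, d_H₂S = 112/(1 + 0.8426) = 60.78 cm.
d_O₃ = 112 − 60.78 = 51.22 cm.

51.22 cm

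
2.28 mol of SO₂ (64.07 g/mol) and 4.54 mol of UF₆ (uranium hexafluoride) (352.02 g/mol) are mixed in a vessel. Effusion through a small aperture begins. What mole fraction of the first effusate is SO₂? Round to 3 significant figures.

0.541

The effusion rate of species i is ∝ p_i/√M_i ∝ n_i/√M_i.
Mole fraction of SO₂ in the effusate = (n_SO₂/√M_SO₂) / (n_SO₂/√M_SO₂ + n_UF₆/√M_UF₆)
= (2.28/√64.07) / (2.28/√64.07 + 4.54/√352.02) = 0.2848/(0.2848 + 0.2420) = 0.541.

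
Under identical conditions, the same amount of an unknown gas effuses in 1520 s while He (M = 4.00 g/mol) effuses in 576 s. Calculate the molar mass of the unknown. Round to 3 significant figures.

27.9 g/mol

Graham's law gives t_X/t_He = √(M_X/M_He).
1520/576 = 2.639 = √(M_X/4.00)
M_X = 4.00 × 2.639² = 4.00 × 6.964 = 27.9 g/mol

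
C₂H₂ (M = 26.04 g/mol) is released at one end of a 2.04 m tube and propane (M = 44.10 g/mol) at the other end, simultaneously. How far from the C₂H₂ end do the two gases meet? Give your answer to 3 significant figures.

Distances travelled in equal time are proportional to diffusion rates, so d_C₂H₂/d_C₃H₈ = √(M_C₃H₈/M_C₂H₂) = √(44.10/26.04) = 1.301.
With d_C₂H₂ + d_C₃H₈ = 2.04 m, d_C₃H₈ = 2.04/(1 + 1.301) = 0.8864 m.
d_C₂H₂ = 2.04 − 0.8864 = 1.15 m.

1.15 m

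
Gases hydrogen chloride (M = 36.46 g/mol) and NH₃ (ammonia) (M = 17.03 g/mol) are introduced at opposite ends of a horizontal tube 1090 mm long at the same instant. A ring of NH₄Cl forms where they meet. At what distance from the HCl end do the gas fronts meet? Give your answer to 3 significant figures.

443 mm

Graham's law gives d_HCl/d_NH₃ = rate_HCl/rate_NH₃ = √(M_NH₃/M_HCl) = √(17.03/36.46) = 0.6834.
With d_HCl + d_NH₃ = 1090 mm, d_NH₃ = 1090/(1 + 0.6834) = 647.5 mm.
d_HCl = 1090 − 647.5 = 443 mm.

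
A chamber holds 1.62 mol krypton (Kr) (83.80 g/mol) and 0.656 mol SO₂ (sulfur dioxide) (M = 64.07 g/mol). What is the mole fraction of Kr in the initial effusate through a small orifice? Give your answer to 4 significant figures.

0.6835

Effusion rate of each component ∝ n_i/√M_i (partial pressure × 1/√M).
So x_Kr in the escaping gas = (n_Kr/√M_Kr) / Σ(n_i/√M_i)
= (1.62/√83.80) / (1.62/√83.80 + 0.656/√64.07) = 0.1770/(0.1770 + 0.08196) = 0.6835.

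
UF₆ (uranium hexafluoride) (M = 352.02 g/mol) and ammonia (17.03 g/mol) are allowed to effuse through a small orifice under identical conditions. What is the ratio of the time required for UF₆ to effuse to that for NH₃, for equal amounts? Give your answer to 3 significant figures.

Since effusion rate ∝ 1/√M, t_UF₆/t_NH₃ = √(M_UF₆/M_NH₃) = √(352.02/17.03) = √20.67 = 4.55.

4.55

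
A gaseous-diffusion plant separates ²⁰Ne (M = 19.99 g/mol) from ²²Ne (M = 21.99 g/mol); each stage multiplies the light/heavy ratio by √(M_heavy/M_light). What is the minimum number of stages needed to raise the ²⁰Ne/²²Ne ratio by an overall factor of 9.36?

Per stage α = (21.99/19.99)^(1/2) = 1.10005^0.5, giving ln α = 0.04768.
Need α^N ≥ 9.36 ⇒ N ≥ ln(9.36) / ln α = 2.236 / 0.04768 = 46.91.
Rounding up, N = 47 stages.

47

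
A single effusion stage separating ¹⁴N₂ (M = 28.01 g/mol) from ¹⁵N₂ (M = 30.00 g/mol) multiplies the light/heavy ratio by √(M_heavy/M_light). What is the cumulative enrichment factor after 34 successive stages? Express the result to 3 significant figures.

3.21

After 34 stages the ratio has grown by (√(30.00/28.01))^34 = (30.00/28.01)^(34/2).
= 1.07105^17 = 3.21.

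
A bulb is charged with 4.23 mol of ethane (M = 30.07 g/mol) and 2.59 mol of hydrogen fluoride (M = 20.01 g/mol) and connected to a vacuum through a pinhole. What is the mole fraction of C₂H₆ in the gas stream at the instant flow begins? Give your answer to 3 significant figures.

Effusion rate of each component ∝ n_i/√M_i (partial pressure × 1/√M).
x_C₂H₆(eff) = (n_C₂H₆/√M_C₂H₆) / (n_C₂H₆/√M_C₂H₆ + n_HF/√M_HF)
= (4.23/√30.07) / (4.23/√30.07 + 2.59/√20.01) = 0.7714/(0.7714 + 0.5790) = 0.571.

0.571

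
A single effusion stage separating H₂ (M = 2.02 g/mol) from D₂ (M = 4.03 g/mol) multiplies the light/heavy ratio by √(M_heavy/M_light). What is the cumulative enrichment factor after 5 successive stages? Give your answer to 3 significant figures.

Each stage multiplies the ratio by α = √(4.03/2.02), so after 5 stages the overall factor is α^5 = (4.03/2.02)^(5/2).
= 1.99505^(5/2) = 5.62.

5.62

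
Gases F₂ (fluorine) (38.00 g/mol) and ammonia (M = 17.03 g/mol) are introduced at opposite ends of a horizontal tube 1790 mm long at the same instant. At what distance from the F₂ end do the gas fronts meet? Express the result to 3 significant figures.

718 mm

In equal time, each gas travels a distance ∝ its rate ∝ 1/√M, so d_F₂/d_NH₃ = √(M_NH₃/M_F₂) = √(17.03/38.00) = 0.6694.
With d_F₂ + d_NH₃ = 1790 mm, d_NH₃ = 1790/(1 + 0.6694) = 1072 mm.
d_F₂ = 1790 − 1072 = 718 mm.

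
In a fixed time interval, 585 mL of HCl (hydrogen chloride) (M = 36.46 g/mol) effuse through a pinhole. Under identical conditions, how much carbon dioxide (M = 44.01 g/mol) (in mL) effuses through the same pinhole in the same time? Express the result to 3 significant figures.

By Graham's law, rate_CO₂/rate_HCl = √(M_HCl/M_CO₂) = √(36.46/44.01) = √0.8284 = 0.9102.
So the volume for CO₂ is 585 × 0.9102 = 532 mL.

532 mL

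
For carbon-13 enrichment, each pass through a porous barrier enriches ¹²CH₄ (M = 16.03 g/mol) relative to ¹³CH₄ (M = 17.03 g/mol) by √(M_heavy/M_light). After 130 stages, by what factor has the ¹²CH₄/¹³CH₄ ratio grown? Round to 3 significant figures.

After 130 stages the ratio has grown by (√(17.03/16.03))^130 = (17.03/16.03)^(130/2).
= 1.06238^65 = 51.1.

51.1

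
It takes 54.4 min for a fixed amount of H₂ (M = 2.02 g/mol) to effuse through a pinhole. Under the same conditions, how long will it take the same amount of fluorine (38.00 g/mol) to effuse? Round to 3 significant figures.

236 min

From Graham's law, t_F₂/t_H₂ = √(M_F₂/M_H₂) = √(38.00/2.02) = √18.81 = 4.337.
So the time for F₂ is 54.4 × 4.337 = 236 min.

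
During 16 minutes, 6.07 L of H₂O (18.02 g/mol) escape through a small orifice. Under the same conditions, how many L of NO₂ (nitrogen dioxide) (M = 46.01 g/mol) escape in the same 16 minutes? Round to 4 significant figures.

Using Graham's law: rate_NO₂/rate_H₂O = √(M_H₂O/M_NO₂) = √(18.02/46.01) = √0.3917 = 0.6258.
So the volume for NO₂ is 6.07 × 0.6258 = 3.799 L.

3.799 L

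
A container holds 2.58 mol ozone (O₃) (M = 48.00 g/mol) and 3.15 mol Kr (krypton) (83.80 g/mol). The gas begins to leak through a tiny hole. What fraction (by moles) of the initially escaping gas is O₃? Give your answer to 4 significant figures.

0.5197

Effusion rate of each component ∝ n_i/√M_i (partial pressure × 1/√M).
Mole fraction of O₃ in the effusate = (n_O₃/√M_O₃) / (n_O₃/√M_O₃ + n_Kr/√M_Kr)
= (2.58/√48.00) / (2.58/√48.00 + 3.15/√83.80) = 0.3724/(0.3724 + 0.3441) = 0.5197.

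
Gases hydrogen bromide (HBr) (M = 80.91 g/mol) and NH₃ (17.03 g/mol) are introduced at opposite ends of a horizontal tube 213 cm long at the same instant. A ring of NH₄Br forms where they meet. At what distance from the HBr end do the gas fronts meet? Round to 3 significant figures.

Graham's law gives d_HBr/d_NH₃ = rate_HBr/rate_NH₃ = √(M_NH₃/M_HBr) = √(17.03/80.91) = 0.4588.
With d_HBr + d_NH₃ = 213 cm, d_NH₃ = 213/(1 + 0.4588) = 146.0 cm.
d_HBr = 213 − 146.0 = 67.0 cm.

67.0 cm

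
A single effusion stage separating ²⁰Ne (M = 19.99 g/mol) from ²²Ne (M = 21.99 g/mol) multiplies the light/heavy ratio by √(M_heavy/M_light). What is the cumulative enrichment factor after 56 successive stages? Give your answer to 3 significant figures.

Overall factor = α^56 with α = √(21.99/19.99), i.e. (21.99/19.99)^(56/2).
= 1.10005^28 = 14.4.

14.4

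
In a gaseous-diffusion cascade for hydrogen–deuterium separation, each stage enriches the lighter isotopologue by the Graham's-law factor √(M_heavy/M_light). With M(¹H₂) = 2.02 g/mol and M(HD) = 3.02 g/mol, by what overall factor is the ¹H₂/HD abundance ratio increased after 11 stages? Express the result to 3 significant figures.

9.13

Overall factor = α^11 with α = √(3.02/2.02), i.e. (3.02/2.02)^(11/2).
= 1.49505^(11/2) = 9.13.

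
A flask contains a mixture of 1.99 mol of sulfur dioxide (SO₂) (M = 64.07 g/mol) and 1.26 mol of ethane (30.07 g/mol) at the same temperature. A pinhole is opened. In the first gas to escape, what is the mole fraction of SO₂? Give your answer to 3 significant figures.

0.520

Effusion rate of each component ∝ n_i/√M_i (partial pressure × 1/√M).
x_SO₂(eff) = (n_SO₂/√M_SO₂) / (n_SO₂/√M_SO₂ + n_C₂H₆/√M_C₂H₆)
= (1.99/√64.07) / (1.99/√64.07 + 1.26/√30.07) = 0.2486/(0.2486 + 0.2298) = 0.520.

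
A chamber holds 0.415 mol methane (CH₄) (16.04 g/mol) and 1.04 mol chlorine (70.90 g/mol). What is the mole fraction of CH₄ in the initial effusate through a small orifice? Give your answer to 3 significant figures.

0.456

The effusion rate of species i is ∝ p_i/√M_i ∝ n_i/√M_i.
So x_CH₄ in the escaping gas = (n_CH₄/√M_CH₄) / Σ(n_i/√M_i)
= (0.415/√16.04) / (0.415/√16.04 + 1.04/√70.90) = 0.1036/(0.1036 + 0.1235) = 0.456.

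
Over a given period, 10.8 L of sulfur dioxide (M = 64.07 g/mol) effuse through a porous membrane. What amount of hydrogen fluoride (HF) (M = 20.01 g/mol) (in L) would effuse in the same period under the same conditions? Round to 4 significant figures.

Graham's law gives rate_HF/rate_SO₂ = √(M_SO₂/M_HF) = √(64.07/20.01) = √3.202 = 1.789.
So the volume for HF is 10.8 × 1.789 = 19.33 L.

19.33 L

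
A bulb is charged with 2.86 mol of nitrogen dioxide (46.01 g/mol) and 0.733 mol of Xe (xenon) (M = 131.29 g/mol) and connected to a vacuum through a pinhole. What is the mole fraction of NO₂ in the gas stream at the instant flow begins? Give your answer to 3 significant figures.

0.868

Effusion rate of each component ∝ n_i/√M_i (partial pressure × 1/√M).
Mole fraction of NO₂ in the effusate = (n_NO₂/√M_NO₂) / (n_NO₂/√M_NO₂ + n_Xe/√M_Xe)
= (2.86/√46.01) / (2.86/√46.01 + 0.733/√131.29) = 0.4216/(0.4216 + 0.06397) = 0.868.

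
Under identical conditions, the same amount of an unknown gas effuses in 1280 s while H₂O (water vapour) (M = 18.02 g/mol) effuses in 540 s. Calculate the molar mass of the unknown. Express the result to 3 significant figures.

101 g/mol

Graham's law gives t_X/t_H₂O = √(M_X/M_H₂O).
1280/540 = 2.370 = √(M_X/18.02)
M_X = 18.02 × 2.370² = 18.02 × 5.619 = 101 g/mol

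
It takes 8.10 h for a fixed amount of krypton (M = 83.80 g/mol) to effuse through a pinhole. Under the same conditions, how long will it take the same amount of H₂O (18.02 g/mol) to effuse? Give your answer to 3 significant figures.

By Graham's law, t_H₂O/t_Kr = √(M_H₂O/M_Kr) = √(18.02/83.80) = √0.2150 = 0.4637.
So the time for H₂O is 8.10 × 0.4637 = 3.76 h.

3.76 h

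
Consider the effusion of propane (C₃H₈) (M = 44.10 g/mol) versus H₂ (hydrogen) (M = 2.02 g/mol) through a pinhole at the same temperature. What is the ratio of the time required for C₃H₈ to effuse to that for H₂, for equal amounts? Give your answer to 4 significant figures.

4.672

Using Graham's law: t_C₃H₈/t_H₂ = √(M_C₃H₈/M_H₂) = √(44.10/2.02) = √21.83 = 4.672.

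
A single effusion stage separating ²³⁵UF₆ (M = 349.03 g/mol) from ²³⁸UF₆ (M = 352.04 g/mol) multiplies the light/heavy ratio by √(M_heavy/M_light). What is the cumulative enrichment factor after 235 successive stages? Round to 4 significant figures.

2.743

Each stage multiplies the ratio by α = √(352.04/349.03), so after 235 stages the overall factor is α^235 = (352.04/349.03)^(235/2).
= 1.00862^(235/2) = 2.743.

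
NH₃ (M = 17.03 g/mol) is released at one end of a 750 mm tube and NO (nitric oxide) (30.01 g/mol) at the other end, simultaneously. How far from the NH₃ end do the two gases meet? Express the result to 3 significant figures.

Distances travelled in equal time are proportional to diffusion rates, so d_NH₃/d_NO = √(M_NO/M_NH₃) = √(30.01/17.03) = 1.327.
With d_NH₃ + d_NO = 750 mm, d_NO = 750/(1 + 1.327) = 322.2 mm.
d_NH₃ = 750 − 322.2 = 428 mm.

428 mm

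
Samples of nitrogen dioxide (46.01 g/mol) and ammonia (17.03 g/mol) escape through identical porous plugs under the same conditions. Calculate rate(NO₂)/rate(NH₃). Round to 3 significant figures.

Graham's law gives rate_NO₂/rate_NH₃ = √(M_NH₃/M_NO₂) = √(17.03/46.01) = √0.3701 = 0.608.

0.608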